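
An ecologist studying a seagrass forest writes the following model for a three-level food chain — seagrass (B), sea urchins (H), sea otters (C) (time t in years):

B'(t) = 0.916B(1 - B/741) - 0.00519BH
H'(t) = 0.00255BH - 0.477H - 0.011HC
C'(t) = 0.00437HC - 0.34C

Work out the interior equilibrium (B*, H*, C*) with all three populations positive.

B* ≈ 414, H* ≈ 77.8, C* ≈ 52.7

From dC/dt = 0: 0.00437H* = 0.34, so H* = 77.8.
From dB/dt = 0: 0.916(1 - B*/741) = 0.00519·77.8, giving B* = 741·(1 - 0.441) = 414.
From dH/dt = 0: 0.00255·414 - 0.477 = 0.011C*, so C* = 0.58/0.011 = 52.7.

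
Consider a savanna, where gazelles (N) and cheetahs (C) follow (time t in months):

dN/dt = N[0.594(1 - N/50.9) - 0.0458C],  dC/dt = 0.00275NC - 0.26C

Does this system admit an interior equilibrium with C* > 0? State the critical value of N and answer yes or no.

The predator equation gives dC/dt > 0 only when N > 0.26/0.00275 = 94.5.
Without the predator, N → K = 50.9. Since 50.9 < 94.5, the predator cannot invade.

Threshold N = 94.5; K < 94.5, so no, the predator goes extinct.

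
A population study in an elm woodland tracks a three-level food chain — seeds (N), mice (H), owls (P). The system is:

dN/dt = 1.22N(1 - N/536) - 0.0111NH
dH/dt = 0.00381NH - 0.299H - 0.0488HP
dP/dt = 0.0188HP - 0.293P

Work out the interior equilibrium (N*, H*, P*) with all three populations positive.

From dP/dt = 0: 0.0188H* = 0.293, so H* = 15.6.
From dN/dt = 0: 1.22(1 - N*/536) = 0.0111·15.6, giving N* = 536·(1 - 0.142) = 460.
From dH/dt = 0: 0.00381·460 - 0.299 = 0.0488P*, so P* = 1.45/0.0488 = 29.8.

N* ≈ 460, H* ≈ 15.6, P* ≈ 29.8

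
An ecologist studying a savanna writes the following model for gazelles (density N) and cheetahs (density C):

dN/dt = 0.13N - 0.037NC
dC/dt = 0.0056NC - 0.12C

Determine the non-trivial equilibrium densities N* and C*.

N* ≈ 21.4, C* ≈ 3.51

Set dC/dt = 0 with C > 0: 0.0056N - 0.12 = 0, so N* = 0.12/0.0056 = 21.4.
Set dN/dt = 0 with N > 0: 0.13 - 0.037C = 0, so C* = 0.13/0.037 = 3.51.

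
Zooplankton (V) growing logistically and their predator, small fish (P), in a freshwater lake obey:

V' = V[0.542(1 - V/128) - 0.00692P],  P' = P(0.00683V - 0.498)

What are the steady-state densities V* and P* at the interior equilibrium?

From dP/dt = 0 with P > 0: 0.00683V* = 0.498, so V* = 72.9.
Substitute into dV/dt = 0: 0.542(1 - 72.9/128) = 0.00692P*.
The bracket is 0.43, giving P* = 0.233/0.00692 = 33.7.

V* ≈ 72.9, P* ≈ 33.7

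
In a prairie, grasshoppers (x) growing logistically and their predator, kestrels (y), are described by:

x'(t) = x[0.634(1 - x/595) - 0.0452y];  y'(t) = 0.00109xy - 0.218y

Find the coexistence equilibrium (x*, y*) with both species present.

x* ≈ 200, y* ≈ 9.31

From dy/dt = 0 with y > 0: 0.00109x* = 0.218, so x* = 200.
Substitute into dx/dt = 0: 0.634(1 - 200/595) = 0.0452y*.
The bracket is 0.664, giving y* = 0.421/0.0452 = 9.31.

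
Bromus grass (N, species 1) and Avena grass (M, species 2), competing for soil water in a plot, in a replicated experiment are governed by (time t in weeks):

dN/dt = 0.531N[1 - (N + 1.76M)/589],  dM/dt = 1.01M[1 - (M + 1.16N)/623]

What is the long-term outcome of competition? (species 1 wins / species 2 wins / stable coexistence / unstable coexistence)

unstable coexistence (outcome depends on initial conditions)

Compare the nullcline intercepts: K1/α12 = 589/1.76 = 335 < K2 = 623; K2/α21 = 623/1.16 = 537 < K1 = 589.
Since both are reversed, neither can invade when rare; the interior point is a saddle.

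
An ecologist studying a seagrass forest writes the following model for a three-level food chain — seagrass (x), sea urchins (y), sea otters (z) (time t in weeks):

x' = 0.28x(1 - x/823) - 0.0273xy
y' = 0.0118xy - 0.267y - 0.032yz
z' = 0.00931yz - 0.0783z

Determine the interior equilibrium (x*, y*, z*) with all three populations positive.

x* ≈ 148, y* ≈ 8.41, z* ≈ 46.3

From dz/dt = 0: 0.00931y* = 0.0783, so y* = 8.41.
From dx/dt = 0: 0.28(1 - x*/823) = 0.0273·8.41, giving x* = 823·(1 - 0.82) = 148.
From dy/dt = 0: 0.0118·148 - 0.267 = 0.032z*, so z* = 1.48/0.032 = 46.3.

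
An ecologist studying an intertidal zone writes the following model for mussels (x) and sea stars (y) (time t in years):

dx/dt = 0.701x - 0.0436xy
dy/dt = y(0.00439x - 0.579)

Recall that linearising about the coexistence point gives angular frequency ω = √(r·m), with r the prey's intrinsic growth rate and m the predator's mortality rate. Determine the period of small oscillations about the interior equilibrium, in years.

Here r = 0.701 and m = 0.579, so r·m = 0.406.
ω = √0.406 = 0.637 per year, hence T = 2π/ω ≈ 9.86 years.

T ≈ 9.86 years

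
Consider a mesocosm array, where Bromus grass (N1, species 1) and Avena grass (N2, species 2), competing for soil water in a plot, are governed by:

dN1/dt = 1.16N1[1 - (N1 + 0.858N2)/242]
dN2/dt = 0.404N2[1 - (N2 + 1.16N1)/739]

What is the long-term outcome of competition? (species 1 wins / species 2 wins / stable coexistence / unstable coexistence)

species 2 excludes species 1

Compare the nullcline intercepts: K1/α12 = 242/0.858 = 282 < K2 = 739; K2/α21 = 739/1.16 = 637 > K1 = 242.
Since the inequalities point opposite ways, species 2 can invade but species 1 cannot.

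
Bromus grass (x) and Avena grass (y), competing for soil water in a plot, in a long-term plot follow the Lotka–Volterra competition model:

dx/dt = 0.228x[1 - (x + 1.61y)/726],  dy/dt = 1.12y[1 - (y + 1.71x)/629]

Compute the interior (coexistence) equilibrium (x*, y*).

Setting both brackets to zero gives the nullclines x + 1.61y = 726 and 1.71x + y = 629.
Substituting y = 629 - 1.71x into the first: x(1 - 1.61·1.71) = 726 - 1.61·629.
So x* = -287/-1.75 = 164, and then y* = 629 - 1.71·164 = 349.

x* ≈ 164, y* ≈ 349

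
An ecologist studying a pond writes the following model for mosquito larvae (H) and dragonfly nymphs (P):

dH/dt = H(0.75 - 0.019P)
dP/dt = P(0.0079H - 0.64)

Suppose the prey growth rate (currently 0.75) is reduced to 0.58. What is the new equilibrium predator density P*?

At the interior fixed point, setting dH/dt = 0 with H > 0 fixes P* = (prey growth rate)/(HP coefficient) — independent of the other coefficients.
With the change, P* = 0.58/0.019 = 30.5; it falls from 39.5.

P* ≈ 30.5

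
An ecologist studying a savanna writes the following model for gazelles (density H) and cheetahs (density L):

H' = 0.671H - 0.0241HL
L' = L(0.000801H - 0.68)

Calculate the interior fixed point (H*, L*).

Set dL/dt = 0 with L > 0: 0.000801H - 0.68 = 0, so H* = 0.68/0.000801 = 849.
Set dH/dt = 0 with H > 0: 0.671 - 0.0241L = 0, so L* = 0.671/0.0241 = 27.8.

H* ≈ 849, L* ≈ 27.8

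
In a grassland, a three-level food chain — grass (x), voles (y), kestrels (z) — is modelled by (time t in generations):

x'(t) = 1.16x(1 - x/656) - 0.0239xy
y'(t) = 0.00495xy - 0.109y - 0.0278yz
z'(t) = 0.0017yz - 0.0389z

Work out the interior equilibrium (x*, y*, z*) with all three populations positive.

From dz/dt = 0: 0.0017y* = 0.0389, so y* = 22.9.
From dx/dt = 0: 1.16(1 - x*/656) = 0.0239·22.9, giving x* = 656·(1 - 0.471) = 347.
From dy/dt = 0: 0.00495·347 - 0.109 = 0.0278z*, so z* = 1.61/0.0278 = 57.8.

x* ≈ 347, y* ≈ 22.9, z* ≈ 57.8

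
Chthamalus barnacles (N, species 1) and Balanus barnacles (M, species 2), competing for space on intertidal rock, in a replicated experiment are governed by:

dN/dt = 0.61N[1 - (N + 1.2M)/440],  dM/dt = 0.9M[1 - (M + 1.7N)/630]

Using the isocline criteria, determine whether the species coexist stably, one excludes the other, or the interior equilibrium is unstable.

unstable coexistence (outcome depends on initial conditions)

Compare the nullcline intercepts: K1/α12 = 440/1.2 = 367 < K2 = 630; K2/α21 = 630/1.7 = 371 < K1 = 440.
Since both are reversed, neither can invade when rare; the interior point is a saddle.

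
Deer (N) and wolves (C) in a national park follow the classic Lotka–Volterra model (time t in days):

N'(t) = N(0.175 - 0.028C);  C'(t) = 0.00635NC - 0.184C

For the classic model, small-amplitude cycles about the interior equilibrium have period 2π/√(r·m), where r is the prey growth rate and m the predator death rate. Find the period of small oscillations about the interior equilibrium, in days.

Here r = 0.175 and m = 0.184, so r·m = 0.0322.
ω = √0.0322 = 0.179 per day, hence T = 2π/ω ≈ 35 days.

T ≈ 35 days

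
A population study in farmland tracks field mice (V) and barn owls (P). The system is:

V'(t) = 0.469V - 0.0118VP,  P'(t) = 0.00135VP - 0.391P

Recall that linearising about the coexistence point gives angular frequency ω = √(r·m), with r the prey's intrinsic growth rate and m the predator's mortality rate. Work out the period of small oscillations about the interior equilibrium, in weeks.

Here r = 0.469 and m = 0.391, so r·m = 0.183.
ω = √0.183 = 0.428 per week, hence T = 2π/ω ≈ 14.7 weeks.

T ≈ 14.7 weeks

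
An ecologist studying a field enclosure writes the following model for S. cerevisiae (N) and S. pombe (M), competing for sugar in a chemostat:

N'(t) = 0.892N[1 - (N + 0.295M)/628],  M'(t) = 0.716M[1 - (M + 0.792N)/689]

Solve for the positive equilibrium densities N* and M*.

N* ≈ 554, M* ≈ 250

Setting both brackets to zero gives the nullclines N + 0.295M = 628 and 0.792N + M = 689.
Substituting M = 689 - 0.792N into the first: N(1 - 0.295·0.792) = 628 - 0.295·689.
So N* = 425/0.766 = 554, and then M* = 689 - 0.792·554 = 250.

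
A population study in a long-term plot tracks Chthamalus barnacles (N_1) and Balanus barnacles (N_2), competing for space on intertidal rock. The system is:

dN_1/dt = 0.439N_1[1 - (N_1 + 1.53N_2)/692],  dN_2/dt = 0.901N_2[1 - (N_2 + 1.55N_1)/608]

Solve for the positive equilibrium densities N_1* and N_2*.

N_1* ≈ 174, N_2* ≈ 339

Setting both brackets to zero gives the nullclines N_1 + 1.53N_2 = 692 and 1.55N_1 + N_2 = 608.
Substituting N_2 = 608 - 1.55N_1 into the first: N_1(1 - 1.53·1.55) = 692 - 1.53·608.
So N_1* = -238/-1.37 = 174, and then N_2* = 608 - 1.55·174 = 339.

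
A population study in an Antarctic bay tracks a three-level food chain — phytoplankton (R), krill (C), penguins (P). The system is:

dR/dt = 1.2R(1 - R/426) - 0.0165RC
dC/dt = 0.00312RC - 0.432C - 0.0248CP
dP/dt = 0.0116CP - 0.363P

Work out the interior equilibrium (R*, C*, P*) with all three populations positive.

From dP/dt = 0: 0.0116C* = 0.363, so C* = 31.3.
From dR/dt = 0: 1.2(1 - R*/426) = 0.0165·31.3, giving R* = 426·(1 - 0.43) = 243.
From dC/dt = 0: 0.00312·243 - 0.432 = 0.0248P*, so P* = 0.325/0.0248 = 13.1.

R* ≈ 243, C* ≈ 31.3, P* ≈ 13.1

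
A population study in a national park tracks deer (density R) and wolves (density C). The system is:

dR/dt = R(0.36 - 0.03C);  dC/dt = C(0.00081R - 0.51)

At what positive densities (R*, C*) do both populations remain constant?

R* ≈ 630, C* ≈ 12

Set dC/dt = 0 with C > 0: 0.00081R - 0.51 = 0, so R* = 0.51/0.00081 = 630.
Set dR/dt = 0 with R > 0: 0.36 - 0.03C = 0, so C* = 0.36/0.03 = 12.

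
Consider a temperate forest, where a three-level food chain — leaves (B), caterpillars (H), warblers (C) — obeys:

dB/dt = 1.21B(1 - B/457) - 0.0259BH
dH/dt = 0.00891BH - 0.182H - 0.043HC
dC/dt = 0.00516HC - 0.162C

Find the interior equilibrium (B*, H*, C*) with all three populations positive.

B* ≈ 150, H* ≈ 31.4, C* ≈ 26.8

From dC/dt = 0: 0.00516H* = 0.162, so H* = 31.4.
From dB/dt = 0: 1.21(1 - B*/457) = 0.0259·31.4, giving B* = 457·(1 - 0.672) = 150.
From dH/dt = 0: 0.00891·150 - 0.182 = 0.043C*, so C* = 1.15/0.043 = 26.8.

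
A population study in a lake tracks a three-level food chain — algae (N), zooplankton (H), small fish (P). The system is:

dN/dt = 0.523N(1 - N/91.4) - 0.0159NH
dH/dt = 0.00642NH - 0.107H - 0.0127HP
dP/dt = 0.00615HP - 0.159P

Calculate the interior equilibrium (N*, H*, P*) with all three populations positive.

From dP/dt = 0: 0.00615H* = 0.159, so H* = 25.9.
From dN/dt = 0: 0.523(1 - N*/91.4) = 0.0159·25.9, giving N* = 91.4·(1 - 0.786) = 19.6.
From dH/dt = 0: 0.00642·19.6 - 0.107 = 0.0127P*, so P* = 0.0186/0.0127 = 1.46.

N* ≈ 19.6, H* ≈ 25.9, P* ≈ 1.46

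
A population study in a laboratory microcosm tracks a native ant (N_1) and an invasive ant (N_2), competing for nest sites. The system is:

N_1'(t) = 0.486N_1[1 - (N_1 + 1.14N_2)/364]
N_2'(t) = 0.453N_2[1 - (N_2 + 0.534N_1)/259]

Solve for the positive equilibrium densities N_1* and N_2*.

Setting both brackets to zero gives the nullclines N_1 + 1.14N_2 = 364 and 0.534N_1 + N_2 = 259.
Substituting N_2 = 259 - 0.534N_1 into the first: N_1(1 - 1.14·0.534) = 364 - 1.14·259.
So N_1* = 68.7/0.391 = 176, and then N_2* = 259 - 0.534·176 = 165.

N_1* ≈ 176, N_2* ≈ 165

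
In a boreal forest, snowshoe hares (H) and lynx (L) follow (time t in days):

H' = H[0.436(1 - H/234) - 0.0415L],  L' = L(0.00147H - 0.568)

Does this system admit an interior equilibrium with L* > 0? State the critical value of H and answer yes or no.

Threshold H = 386; K < 386, so no, the predator goes extinct.

The predator equation gives dL/dt > 0 only when H > 0.568/0.00147 = 386.
Without the predator, H → K = 234. Since 234 < 386, the predator cannot invade.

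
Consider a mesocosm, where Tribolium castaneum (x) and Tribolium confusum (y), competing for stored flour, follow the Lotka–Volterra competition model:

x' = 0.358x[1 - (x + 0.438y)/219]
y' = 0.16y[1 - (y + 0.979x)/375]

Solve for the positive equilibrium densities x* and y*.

Setting both brackets to zero gives the nullclines x + 0.438y = 219 and 0.979x + y = 375.
Substituting y = 375 - 0.979x into the first: x(1 - 0.438·0.979) = 219 - 0.438·375.
So x* = 54.8/0.571 = 95.9, and then y* = 375 - 0.979·95.9 = 281.

x* ≈ 95.9, y* ≈ 281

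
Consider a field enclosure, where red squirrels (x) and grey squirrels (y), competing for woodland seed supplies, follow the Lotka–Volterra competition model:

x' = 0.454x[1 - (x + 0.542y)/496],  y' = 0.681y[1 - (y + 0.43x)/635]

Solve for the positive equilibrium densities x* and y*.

x* ≈ 198, y* ≈ 550

Setting both brackets to zero gives the nullclines x + 0.542y = 496 and 0.43x + y = 635.
Substituting y = 635 - 0.43x into the first: x(1 - 0.542·0.43) = 496 - 0.542·635.
So x* = 152/0.767 = 198, and then y* = 635 - 0.43·198 = 550.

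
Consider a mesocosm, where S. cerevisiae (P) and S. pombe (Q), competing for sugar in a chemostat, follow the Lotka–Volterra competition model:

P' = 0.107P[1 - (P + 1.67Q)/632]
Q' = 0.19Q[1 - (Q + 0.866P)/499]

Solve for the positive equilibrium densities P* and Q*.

P* ≈ 451, Q* ≈ 108

Setting both brackets to zero gives the nullclines P + 1.67Q = 632 and 0.866P + Q = 499.
Substituting Q = 499 - 0.866P into the first: P(1 - 1.67·0.866) = 632 - 1.67·499.
So P* = -201/-0.446 = 451, and then Q* = 499 - 0.866·451 = 108.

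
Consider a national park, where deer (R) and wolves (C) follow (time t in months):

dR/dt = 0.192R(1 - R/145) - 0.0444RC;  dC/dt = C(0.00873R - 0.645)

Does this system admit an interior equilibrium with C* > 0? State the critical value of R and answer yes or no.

The predator equation gives dC/dt > 0 only when R > 0.645/0.00873 = 73.9.
Without the predator, R → K = 145. Since 145 > 73.9, the predator can invade and persist.

Threshold R = 73.9; K > 73.9, so yes, the predator persists.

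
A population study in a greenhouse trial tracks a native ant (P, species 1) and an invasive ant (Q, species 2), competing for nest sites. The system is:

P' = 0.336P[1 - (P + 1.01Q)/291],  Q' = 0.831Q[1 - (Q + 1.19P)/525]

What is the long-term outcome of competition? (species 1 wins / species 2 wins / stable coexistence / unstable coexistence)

Compare the nullcline intercepts: K1/α12 = 291/1.01 = 288 < K2 = 525; K2/α21 = 525/1.19 = 441 > K1 = 291.
Since the inequalities point opposite ways, species 2 can invade but species 1 cannot.

species 2 excludes species 1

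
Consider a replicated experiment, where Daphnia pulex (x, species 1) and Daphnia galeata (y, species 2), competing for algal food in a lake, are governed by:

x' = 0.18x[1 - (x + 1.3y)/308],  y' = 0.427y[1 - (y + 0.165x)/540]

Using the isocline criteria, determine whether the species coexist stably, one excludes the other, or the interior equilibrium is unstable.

species 2 excludes species 1

Compare the nullcline intercepts: K1/α12 = 308/1.3 = 237 < K2 = 540; K2/α21 = 540/0.165 = 3270 > K1 = 308.
Since the inequalities point opposite ways, species 2 can invade but species 1 cannot.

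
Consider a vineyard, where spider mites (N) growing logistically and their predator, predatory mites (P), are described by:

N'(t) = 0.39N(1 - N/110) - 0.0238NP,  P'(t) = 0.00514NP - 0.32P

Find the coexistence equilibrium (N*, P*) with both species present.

N* ≈ 62.3, P* ≈ 7.11

From dP/dt = 0 with P > 0: 0.00514N* = 0.32, so N* = 62.3.
Substitute into dN/dt = 0: 0.39(1 - 62.3/110) = 0.0238P*.
The bracket is 0.434, giving P* = 0.169/0.0238 = 7.11.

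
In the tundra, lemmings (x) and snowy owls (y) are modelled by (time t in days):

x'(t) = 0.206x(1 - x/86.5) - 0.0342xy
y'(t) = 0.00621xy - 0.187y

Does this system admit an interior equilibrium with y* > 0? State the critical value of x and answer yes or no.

Threshold x = 30.1; K > 30.1, so yes, the predator persists.

The predator equation gives dy/dt > 0 only when x > 0.187/0.00621 = 30.1.
Without the predator, x → K = 86.5. Since 86.5 > 30.1, the predator can invade and persist.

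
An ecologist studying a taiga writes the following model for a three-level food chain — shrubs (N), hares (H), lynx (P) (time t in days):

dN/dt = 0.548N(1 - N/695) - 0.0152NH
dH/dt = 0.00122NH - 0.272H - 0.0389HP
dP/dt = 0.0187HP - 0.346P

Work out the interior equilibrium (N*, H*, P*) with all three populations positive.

From dP/dt = 0: 0.0187H* = 0.346, so H* = 18.5.
From dN/dt = 0: 0.548(1 - N*/695) = 0.0152·18.5, giving N* = 695·(1 - 0.513) = 338.
From dH/dt = 0: 0.00122·338 - 0.272 = 0.0389P*, so P* = 0.141/0.0389 = 3.62.

N* ≈ 338, H* ≈ 18.5, P* ≈ 3.62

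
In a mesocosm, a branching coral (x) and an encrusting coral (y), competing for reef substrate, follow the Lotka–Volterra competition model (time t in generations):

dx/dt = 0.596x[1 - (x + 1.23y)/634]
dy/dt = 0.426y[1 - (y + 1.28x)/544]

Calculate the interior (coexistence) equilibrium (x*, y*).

Setting both brackets to zero gives the nullclines x + 1.23y = 634 and 1.28x + y = 544.
Substituting y = 544 - 1.28x into the first: x(1 - 1.23·1.28) = 634 - 1.23·544.
So x* = -35.1/-0.574 = 61.1, and then y* = 544 - 1.28·61.1 = 466.

x* ≈ 61.1, y* ≈ 466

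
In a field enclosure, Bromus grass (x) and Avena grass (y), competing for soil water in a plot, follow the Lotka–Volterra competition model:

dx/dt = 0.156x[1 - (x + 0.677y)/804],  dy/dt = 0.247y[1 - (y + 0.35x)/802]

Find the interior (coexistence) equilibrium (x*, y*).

x* ≈ 342, y* ≈ 682

Setting both brackets to zero gives the nullclines x + 0.677y = 804 and 0.35x + y = 802.
Substituting y = 802 - 0.35x into the first: x(1 - 0.677·0.35) = 804 - 0.677·802.
So x* = 261/0.763 = 342, and then y* = 802 - 0.35·342 = 682.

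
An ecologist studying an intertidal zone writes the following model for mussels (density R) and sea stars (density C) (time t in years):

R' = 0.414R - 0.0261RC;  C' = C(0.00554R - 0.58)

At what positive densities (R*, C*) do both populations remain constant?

Set dC/dt = 0 with C > 0: 0.00554R - 0.58 = 0, so R* = 0.58/0.00554 = 105.
Set dR/dt = 0 with R > 0: 0.414 - 0.0261C = 0, so C* = 0.414/0.0261 = 15.9.

R* ≈ 105, C* ≈ 15.9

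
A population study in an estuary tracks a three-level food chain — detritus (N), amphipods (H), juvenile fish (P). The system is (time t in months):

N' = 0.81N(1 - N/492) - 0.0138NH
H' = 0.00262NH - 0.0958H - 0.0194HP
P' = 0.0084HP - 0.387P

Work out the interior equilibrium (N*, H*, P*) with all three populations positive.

From dP/dt = 0: 0.0084H* = 0.387, so H* = 46.1.
From dN/dt = 0: 0.81(1 - N*/492) = 0.0138·46.1, giving N* = 492·(1 - 0.785) = 106.
From dH/dt = 0: 0.00262·106 - 0.0958 = 0.0194P*, so P* = 0.181/0.0194 = 9.35.

N* ≈ 106, H* ≈ 46.1, P* ≈ 9.35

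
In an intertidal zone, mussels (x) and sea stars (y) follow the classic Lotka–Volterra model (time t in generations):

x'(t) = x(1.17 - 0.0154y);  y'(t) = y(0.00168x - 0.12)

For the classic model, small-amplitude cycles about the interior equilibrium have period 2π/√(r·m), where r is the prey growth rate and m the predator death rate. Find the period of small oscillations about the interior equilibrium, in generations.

T ≈ 16.8 generations

Here r = 1.17 and m = 0.12, so r·m = 0.14.
ω = √0.14 = 0.375 per generation, hence T = 2π/ω ≈ 16.8 generations.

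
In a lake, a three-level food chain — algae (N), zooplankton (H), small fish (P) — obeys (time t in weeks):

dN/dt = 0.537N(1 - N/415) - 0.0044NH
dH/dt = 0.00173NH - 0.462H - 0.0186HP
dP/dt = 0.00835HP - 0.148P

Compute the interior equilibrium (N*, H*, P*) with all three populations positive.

From dP/dt = 0: 0.00835H* = 0.148, so H* = 17.7.
From dN/dt = 0: 0.537(1 - N*/415) = 0.0044·17.7, giving N* = 415·(1 - 0.145) = 355.
From dH/dt = 0: 0.00173·355 - 0.462 = 0.0186P*, so P* = 0.152/0.0186 = 8.15.

N* ≈ 355, H* ≈ 17.7, P* ≈ 8.15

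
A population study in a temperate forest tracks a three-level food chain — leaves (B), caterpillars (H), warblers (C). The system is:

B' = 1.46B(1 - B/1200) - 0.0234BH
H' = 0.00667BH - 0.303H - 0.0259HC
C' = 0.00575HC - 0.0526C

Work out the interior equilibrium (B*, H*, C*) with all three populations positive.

From dC/dt = 0: 0.00575H* = 0.0526, so H* = 9.15.
From dB/dt = 0: 1.46(1 - B*/1200) = 0.0234·9.15, giving B* = 1200·(1 - 0.147) = 1020.
From dH/dt = 0: 0.00667·1020 - 0.303 = 0.0259C*, so C* = 6.53/0.0259 = 252.

B* ≈ 1020, H* ≈ 9.15, C* ≈ 252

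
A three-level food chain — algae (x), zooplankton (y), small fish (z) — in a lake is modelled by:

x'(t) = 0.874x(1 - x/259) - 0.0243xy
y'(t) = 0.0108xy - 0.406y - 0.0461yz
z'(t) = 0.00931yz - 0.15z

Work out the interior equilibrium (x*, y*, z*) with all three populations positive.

x* ≈ 143, y* ≈ 16.1, z* ≈ 24.7

From dz/dt = 0: 0.00931y* = 0.15, so y* = 16.1.
From dx/dt = 0: 0.874(1 - x*/259) = 0.0243·16.1, giving x* = 259·(1 - 0.448) = 143.
From dy/dt = 0: 0.0108·143 - 0.406 = 0.0461z*, so z* = 1.14/0.0461 = 24.7.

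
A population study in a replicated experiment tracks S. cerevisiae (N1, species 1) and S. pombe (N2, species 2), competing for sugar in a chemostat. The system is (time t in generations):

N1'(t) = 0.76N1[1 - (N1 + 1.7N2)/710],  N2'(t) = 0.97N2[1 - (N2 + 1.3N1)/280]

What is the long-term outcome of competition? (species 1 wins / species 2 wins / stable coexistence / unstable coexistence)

Compare the nullcline intercepts: K1/α12 = 710/1.7 = 418 > K2 = 280; K2/α21 = 280/1.3 = 215 < K1 = 710.
Since the inequalities point opposite ways, species 1 can invade but species 2 cannot.

species 1 excludes species 2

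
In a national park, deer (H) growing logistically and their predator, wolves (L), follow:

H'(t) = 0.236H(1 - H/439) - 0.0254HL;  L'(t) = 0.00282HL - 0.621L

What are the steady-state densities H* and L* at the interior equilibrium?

H* ≈ 220, L* ≈ 4.63

From dL/dt = 0 with L > 0: 0.00282H* = 0.621, so H* = 220.
Substitute into dH/dt = 0: 0.236(1 - 220/439) = 0.0254L*.
The bracket is 0.498, giving L* = 0.118/0.0254 = 4.63.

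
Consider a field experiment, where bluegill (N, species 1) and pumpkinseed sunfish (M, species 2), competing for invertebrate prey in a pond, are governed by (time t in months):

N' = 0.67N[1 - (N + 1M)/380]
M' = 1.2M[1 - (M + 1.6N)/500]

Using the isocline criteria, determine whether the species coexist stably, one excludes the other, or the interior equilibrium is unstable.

Compare the nullcline intercepts: K1/α12 = 380/1 = 380 < K2 = 500; K2/α21 = 500/1.6 = 312 < K1 = 380.
Since both are reversed, neither can invade when rare; the interior point is a saddle.

unstable coexistence (outcome depends on initial conditions)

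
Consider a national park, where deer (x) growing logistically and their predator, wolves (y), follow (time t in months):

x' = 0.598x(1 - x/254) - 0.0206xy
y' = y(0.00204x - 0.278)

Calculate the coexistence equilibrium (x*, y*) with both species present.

From dy/dt = 0 with y > 0: 0.00204x* = 0.278, so x* = 136.
Substitute into dx/dt = 0: 0.598(1 - 136/254) = 0.0206y*.
The bracket is 0.463, giving y* = 0.277/0.0206 = 13.5.

x* ≈ 136, y* ≈ 13.5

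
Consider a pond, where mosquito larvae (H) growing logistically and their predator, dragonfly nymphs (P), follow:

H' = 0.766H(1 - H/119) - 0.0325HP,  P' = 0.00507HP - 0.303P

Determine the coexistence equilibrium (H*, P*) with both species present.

From dP/dt = 0 with P > 0: 0.00507H* = 0.303, so H* = 59.8.
Substitute into dH/dt = 0: 0.766(1 - 59.8/119) = 0.0325P*.
The bracket is 0.498, giving P* = 0.381/0.0325 = 11.7.

H* ≈ 59.8, P* ≈ 11.7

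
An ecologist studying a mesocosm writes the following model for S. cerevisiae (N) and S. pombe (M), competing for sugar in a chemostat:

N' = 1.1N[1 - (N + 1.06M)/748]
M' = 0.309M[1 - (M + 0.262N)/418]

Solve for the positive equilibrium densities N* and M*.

Setting both brackets to zero gives the nullclines N + 1.06M = 748 and 0.262N + M = 418.
Substituting M = 418 - 0.262N into the first: N(1 - 1.06·0.262) = 748 - 1.06·418.
So N* = 305/0.722 = 422, and then M* = 418 - 0.262·422 = 307.

N* ≈ 422, M* ≈ 307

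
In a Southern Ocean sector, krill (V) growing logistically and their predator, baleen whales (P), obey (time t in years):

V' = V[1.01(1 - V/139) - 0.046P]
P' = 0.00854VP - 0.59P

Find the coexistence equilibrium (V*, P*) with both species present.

From dP/dt = 0 with P > 0: 0.00854V* = 0.59, so V* = 69.1.
Substitute into dV/dt = 0: 1.01(1 - 69.1/139) = 0.046P*.
The bracket is 0.503, giving P* = 0.508/0.046 = 11.

V* ≈ 69.1, P* ≈ 11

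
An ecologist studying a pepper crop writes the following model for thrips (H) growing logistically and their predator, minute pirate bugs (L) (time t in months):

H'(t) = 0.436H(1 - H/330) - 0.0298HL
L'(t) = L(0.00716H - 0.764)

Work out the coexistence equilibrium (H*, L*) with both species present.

H* ≈ 107, L* ≈ 9.9

From dL/dt = 0 with L > 0: 0.00716H* = 0.764, so H* = 107.
Substitute into dH/dt = 0: 0.436(1 - 107/330) = 0.0298L*.
The bracket is 0.677, giving L* = 0.295/0.0298 = 9.9.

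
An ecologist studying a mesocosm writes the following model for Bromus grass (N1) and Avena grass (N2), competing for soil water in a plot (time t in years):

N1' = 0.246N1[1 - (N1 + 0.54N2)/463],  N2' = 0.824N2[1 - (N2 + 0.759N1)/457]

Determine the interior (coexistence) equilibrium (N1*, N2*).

Setting both brackets to zero gives the nullclines N1 + 0.54N2 = 463 and 0.759N1 + N2 = 457.
Substituting N2 = 457 - 0.759N1 into the first: N1(1 - 0.54·0.759) = 463 - 0.54·457.
So N1* = 216/0.59 = 366, and then N2* = 457 - 0.759·366 = 179.

N1* ≈ 366, N2* ≈ 179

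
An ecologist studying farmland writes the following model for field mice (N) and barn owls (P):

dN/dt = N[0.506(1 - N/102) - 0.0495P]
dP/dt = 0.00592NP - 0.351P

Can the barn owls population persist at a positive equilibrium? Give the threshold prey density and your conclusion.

Threshold N = 59.3; K > 59.3, so yes, the predator persists.

The predator equation gives dP/dt > 0 only when N > 0.351/0.00592 = 59.3.
Without the predator, N → K = 102. Since 102 > 59.3, the predator can invade and persist.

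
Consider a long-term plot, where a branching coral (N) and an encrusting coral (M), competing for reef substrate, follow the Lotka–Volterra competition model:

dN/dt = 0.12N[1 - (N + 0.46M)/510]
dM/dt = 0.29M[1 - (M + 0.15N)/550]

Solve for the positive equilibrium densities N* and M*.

Setting both brackets to zero gives the nullclines N + 0.46M = 510 and 0.15N + M = 550.
Substituting M = 550 - 0.15N into the first: N(1 - 0.46·0.15) = 510 - 0.46·550.
So N* = 257/0.931 = 276, and then M* = 550 - 0.15·276 = 509.

N* ≈ 276, M* ≈ 509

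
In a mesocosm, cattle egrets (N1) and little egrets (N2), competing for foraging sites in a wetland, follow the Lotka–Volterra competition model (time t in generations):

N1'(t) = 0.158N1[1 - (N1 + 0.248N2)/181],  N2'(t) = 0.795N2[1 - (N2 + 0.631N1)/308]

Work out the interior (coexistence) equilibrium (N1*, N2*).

N1* ≈ 124, N2* ≈ 230

Setting both brackets to zero gives the nullclines N1 + 0.248N2 = 181 and 0.631N1 + N2 = 308.
Substituting N2 = 308 - 0.631N1 into the first: N1(1 - 0.248·0.631) = 181 - 0.248·308.
So N1* = 105/0.844 = 124, and then N2* = 308 - 0.631·124 = 230.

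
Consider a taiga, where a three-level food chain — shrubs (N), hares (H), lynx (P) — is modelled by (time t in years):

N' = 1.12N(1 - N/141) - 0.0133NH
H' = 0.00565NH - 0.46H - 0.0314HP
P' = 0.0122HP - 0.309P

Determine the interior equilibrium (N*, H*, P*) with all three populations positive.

N* ≈ 98.6, H* ≈ 25.3, P* ≈ 3.09

From dP/dt = 0: 0.0122H* = 0.309, so H* = 25.3.
From dN/dt = 0: 1.12(1 - N*/141) = 0.0133·25.3, giving N* = 141·(1 - 0.301) = 98.6.
From dH/dt = 0: 0.00565·98.6 - 0.46 = 0.0314P*, so P* = 0.097/0.0314 = 3.09.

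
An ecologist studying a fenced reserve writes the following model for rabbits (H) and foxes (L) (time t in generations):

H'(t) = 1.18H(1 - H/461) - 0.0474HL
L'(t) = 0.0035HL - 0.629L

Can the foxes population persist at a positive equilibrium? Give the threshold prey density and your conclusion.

The predator equation gives dL/dt > 0 only when H > 0.629/0.0035 = 180.
Without the predator, H → K = 461. Since 461 > 180, the predator can invade and persist.

Threshold H = 180; K > 180, so yes, the predator persists.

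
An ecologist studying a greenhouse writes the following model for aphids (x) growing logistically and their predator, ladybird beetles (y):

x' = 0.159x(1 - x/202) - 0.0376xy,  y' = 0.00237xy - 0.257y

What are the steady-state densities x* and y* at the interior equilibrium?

x* ≈ 108, y* ≈ 1.96

From dy/dt = 0 with y > 0: 0.00237x* = 0.257, so x* = 108.
Substitute into dx/dt = 0: 0.159(1 - 108/202) = 0.0376y*.
The bracket is 0.463, giving y* = 0.0736/0.0376 = 1.96.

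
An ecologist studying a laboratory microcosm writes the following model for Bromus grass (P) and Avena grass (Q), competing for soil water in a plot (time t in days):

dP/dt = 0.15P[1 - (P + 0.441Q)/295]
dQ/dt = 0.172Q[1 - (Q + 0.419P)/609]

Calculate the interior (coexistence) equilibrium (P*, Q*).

P* ≈ 32.4, Q* ≈ 595

Setting both brackets to zero gives the nullclines P + 0.441Q = 295 and 0.419P + Q = 609.
Substituting Q = 609 - 0.419P into the first: P(1 - 0.441·0.419) = 295 - 0.441·609.
So P* = 26.4/0.815 = 32.4, and then Q* = 609 - 0.419·32.4 = 595.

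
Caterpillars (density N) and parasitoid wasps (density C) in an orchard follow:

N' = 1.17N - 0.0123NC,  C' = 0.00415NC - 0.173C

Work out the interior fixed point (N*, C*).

Set dC/dt = 0 with C > 0: 0.00415N - 0.173 = 0, so N* = 0.173/0.00415 = 41.7.
Set dN/dt = 0 with N > 0: 1.17 - 0.0123C = 0, so C* = 1.17/0.0123 = 95.1.

N* ≈ 41.7, C* ≈ 95.1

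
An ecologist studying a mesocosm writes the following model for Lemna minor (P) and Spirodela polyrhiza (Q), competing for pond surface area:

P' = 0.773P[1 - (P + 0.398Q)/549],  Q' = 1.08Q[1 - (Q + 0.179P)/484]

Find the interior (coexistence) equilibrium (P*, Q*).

P* ≈ 384, Q* ≈ 415

Setting both brackets to zero gives the nullclines P + 0.398Q = 549 and 0.179P + Q = 484.
Substituting Q = 484 - 0.179P into the first: P(1 - 0.398·0.179) = 549 - 0.398·484.
So P* = 356/0.929 = 384, and then Q* = 484 - 0.179·384 = 415.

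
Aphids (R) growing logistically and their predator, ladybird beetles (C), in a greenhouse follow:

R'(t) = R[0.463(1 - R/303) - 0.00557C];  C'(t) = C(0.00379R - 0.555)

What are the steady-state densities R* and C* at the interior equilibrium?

R* ≈ 146, C* ≈ 43

From dC/dt = 0 with C > 0: 0.00379R* = 0.555, so R* = 146.
Substitute into dR/dt = 0: 0.463(1 - 146/303) = 0.00557C*.
The bracket is 0.517, giving C* = 0.239/0.00557 = 43.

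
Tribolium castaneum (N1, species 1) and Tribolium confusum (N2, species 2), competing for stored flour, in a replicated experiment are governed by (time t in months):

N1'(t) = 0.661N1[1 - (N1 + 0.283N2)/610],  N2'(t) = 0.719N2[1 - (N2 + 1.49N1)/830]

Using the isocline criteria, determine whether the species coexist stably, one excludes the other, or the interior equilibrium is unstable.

Compare the nullcline intercepts: K1/α12 = 610/0.283 = 2160 > K2 = 830; K2/α21 = 830/1.49 = 557 < K1 = 610.
Since the inequalities point opposite ways, species 1 can invade but species 2 cannot.

species 1 excludes species 2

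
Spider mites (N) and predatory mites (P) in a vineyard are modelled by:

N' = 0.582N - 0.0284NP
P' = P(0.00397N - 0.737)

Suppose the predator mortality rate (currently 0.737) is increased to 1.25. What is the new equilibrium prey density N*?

N* ≈ 315

At the interior fixed point, setting dP/dt = 0 with P > 0 fixes N* = (predator death rate)/(NP coefficient) — independent of the other coefficients.
With the change, N* = 1.25/0.00397 = 315; it rises from 186.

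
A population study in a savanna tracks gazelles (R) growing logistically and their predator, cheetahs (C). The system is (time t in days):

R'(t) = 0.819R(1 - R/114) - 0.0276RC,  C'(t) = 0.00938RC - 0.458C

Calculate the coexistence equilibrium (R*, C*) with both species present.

From dC/dt = 0 with C > 0: 0.00938R* = 0.458, so R* = 48.8.
Substitute into dR/dt = 0: 0.819(1 - 48.8/114) = 0.0276C*.
The bracket is 0.572, giving C* = 0.468/0.0276 = 17.

R* ≈ 48.8, C* ≈ 17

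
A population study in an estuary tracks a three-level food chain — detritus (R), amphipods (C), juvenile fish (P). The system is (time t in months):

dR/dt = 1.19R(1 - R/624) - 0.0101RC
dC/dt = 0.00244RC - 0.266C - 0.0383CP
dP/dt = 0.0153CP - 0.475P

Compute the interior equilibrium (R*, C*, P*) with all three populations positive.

From dP/dt = 0: 0.0153C* = 0.475, so C* = 31.
From dR/dt = 0: 1.19(1 - R*/624) = 0.0101·31, giving R* = 624·(1 - 0.263) = 460.
From dC/dt = 0: 0.00244·460 - 0.266 = 0.0383P*, so P* = 0.855/0.0383 = 22.3.

R* ≈ 460, C* ≈ 31, P* ≈ 22.3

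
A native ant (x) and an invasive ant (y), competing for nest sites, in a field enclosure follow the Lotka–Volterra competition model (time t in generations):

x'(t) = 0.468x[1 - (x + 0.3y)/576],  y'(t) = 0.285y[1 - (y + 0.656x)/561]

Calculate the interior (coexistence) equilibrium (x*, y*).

x* ≈ 508, y* ≈ 228

Setting both brackets to zero gives the nullclines x + 0.3y = 576 and 0.656x + y = 561.
Substituting y = 561 - 0.656x into the first: x(1 - 0.3·0.656) = 576 - 0.3·561.
So x* = 408/0.803 = 508, and then y* = 561 - 0.656·508 = 228.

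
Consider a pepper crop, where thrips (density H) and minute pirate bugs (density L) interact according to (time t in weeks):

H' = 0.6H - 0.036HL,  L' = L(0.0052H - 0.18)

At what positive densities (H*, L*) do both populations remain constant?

Set dL/dt = 0 with L > 0: 0.0052H - 0.18 = 0, so H* = 0.18/0.0052 = 34.6.
Set dH/dt = 0 with H > 0: 0.6 - 0.036L = 0, so L* = 0.6/0.036 = 16.7.

H* ≈ 34.6, L* ≈ 16.7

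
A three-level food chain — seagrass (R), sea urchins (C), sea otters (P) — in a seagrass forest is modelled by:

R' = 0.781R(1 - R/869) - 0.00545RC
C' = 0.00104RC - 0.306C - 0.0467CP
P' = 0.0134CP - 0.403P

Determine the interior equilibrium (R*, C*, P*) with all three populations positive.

R* ≈ 687, C* ≈ 30.1, P* ≈ 8.74

From dP/dt = 0: 0.0134C* = 0.403, so C* = 30.1.
From dR/dt = 0: 0.781(1 - R*/869) = 0.00545·30.1, giving R* = 869·(1 - 0.21) = 687.
From dC/dt = 0: 0.00104·687 - 0.306 = 0.0467P*, so P* = 0.408/0.0467 = 8.74.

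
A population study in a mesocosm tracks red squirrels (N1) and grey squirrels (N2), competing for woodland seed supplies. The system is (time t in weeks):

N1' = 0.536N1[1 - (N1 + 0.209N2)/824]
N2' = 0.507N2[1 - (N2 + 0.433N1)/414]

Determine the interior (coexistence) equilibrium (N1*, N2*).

N1* ≈ 811, N2* ≈ 62.9

Setting both brackets to zero gives the nullclines N1 + 0.209N2 = 824 and 0.433N1 + N2 = 414.
Substituting N2 = 414 - 0.433N1 into the first: N1(1 - 0.209·0.433) = 824 - 0.209·414.
So N1* = 737/0.91 = 811, and then N2* = 414 - 0.433·811 = 62.9.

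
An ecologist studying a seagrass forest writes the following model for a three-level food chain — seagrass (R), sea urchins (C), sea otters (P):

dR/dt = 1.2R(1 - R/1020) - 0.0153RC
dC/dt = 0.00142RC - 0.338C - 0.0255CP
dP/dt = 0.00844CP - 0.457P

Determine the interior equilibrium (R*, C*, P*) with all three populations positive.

From dP/dt = 0: 0.00844C* = 0.457, so C* = 54.1.
From dR/dt = 0: 1.2(1 - R*/1020) = 0.0153·54.1, giving R* = 1020·(1 - 0.69) = 316.
From dC/dt = 0: 0.00142·316 - 0.338 = 0.0255P*, so P* = 0.11/0.0255 = 4.33.

R* ≈ 316, C* ≈ 54.1, P* ≈ 4.33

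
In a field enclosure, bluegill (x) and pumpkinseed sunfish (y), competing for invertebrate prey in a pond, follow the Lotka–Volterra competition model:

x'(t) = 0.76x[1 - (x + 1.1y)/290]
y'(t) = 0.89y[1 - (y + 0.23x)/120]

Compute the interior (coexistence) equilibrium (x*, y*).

Setting both brackets to zero gives the nullclines x + 1.1y = 290 and 0.23x + y = 120.
Substituting y = 120 - 0.23x into the first: x(1 - 1.1·0.23) = 290 - 1.1·120.
So x* = 158/0.747 = 212, and then y* = 120 - 0.23·212 = 71.4.

x* ≈ 212, y* ≈ 71.4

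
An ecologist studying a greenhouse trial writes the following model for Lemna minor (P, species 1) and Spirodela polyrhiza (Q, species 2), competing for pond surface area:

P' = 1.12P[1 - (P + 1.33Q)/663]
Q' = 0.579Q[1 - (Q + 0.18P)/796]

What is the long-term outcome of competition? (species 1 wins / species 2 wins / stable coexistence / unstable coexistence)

species 2 excludes species 1

Compare the nullcline intercepts: K1/α12 = 663/1.33 = 498 < K2 = 796; K2/α21 = 796/0.18 = 4420 > K1 = 663.
Since the inequalities point opposite ways, species 2 can invade but species 1 cannot.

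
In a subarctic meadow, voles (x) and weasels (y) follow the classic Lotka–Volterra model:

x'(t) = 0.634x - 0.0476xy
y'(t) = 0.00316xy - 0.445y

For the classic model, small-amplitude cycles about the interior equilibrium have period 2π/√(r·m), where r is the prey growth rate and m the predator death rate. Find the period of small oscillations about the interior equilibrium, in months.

T ≈ 11.8 months

Here r = 0.634 and m = 0.445, so r·m = 0.282.
ω = √0.282 = 0.531 per month, hence T = 2π/ω ≈ 11.8 months.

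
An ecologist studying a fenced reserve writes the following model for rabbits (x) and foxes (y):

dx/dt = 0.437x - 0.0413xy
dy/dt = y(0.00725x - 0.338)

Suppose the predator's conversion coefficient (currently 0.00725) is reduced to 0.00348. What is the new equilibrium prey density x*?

At the interior fixed point, setting dy/dt = 0 with y > 0 fixes x* = (predator death rate)/(xy coefficient) — independent of the other coefficients.
With the change, x* = 0.338/0.00348 = 97.1; it rises from 46.6.

x* ≈ 97.1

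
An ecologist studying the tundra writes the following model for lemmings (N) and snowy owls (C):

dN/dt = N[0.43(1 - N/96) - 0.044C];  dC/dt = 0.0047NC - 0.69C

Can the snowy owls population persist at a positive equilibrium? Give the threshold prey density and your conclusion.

Threshold N = 147; K < 147, so no, the predator goes extinct.

The predator equation gives dC/dt > 0 only when N > 0.69/0.0047 = 147.
Without the predator, N → K = 96. Since 96 < 147, the predator cannot invade.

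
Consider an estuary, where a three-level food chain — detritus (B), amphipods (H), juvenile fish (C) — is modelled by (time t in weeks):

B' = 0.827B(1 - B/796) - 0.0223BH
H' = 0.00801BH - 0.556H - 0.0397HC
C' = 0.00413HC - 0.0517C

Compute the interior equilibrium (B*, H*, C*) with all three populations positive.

B* ≈ 527, H* ≈ 12.5, C* ≈ 92.4

From dC/dt = 0: 0.00413H* = 0.0517, so H* = 12.5.
From dB/dt = 0: 0.827(1 - B*/796) = 0.0223·12.5, giving B* = 796·(1 - 0.338) = 527.
From dH/dt = 0: 0.00801·527 - 0.556 = 0.0397C*, so C* = 3.67/0.0397 = 92.4.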